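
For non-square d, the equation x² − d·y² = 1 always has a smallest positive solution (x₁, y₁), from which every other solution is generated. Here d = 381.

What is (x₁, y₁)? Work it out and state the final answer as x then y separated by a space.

d=381: √d = [19; 1,1,12,1,1,38] (ℓ=6, even), read p_5/q_5
k=0  a_k=19  p_k/q_k = 19/1
k=1  a_k=1  p_k/q_k = 20/1
…
k=3  a_k=12  p_k/q_k = 488/25
k=4  a_k=1  p_k/q_k = 527/27
k=5  a_k=1  p_k/q_k = 1015/52
→ (1015, 52).  Check: 1015²=1030225, 381·52²=1030224, difference 1.

1015 52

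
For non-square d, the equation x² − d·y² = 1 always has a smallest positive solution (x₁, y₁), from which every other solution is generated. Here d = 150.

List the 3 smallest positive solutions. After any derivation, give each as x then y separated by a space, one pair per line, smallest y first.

√150 → a₀=12, period (4,24); ℓ=2 even so k=1
a_0=12:  p_0=12·1+0=12,  q_0=12·0+1=1
a_1=4:  p_1=4·12+1=49,  q_1=4·1+0=4
→ (49, 4).  Check: 49²=2401, 150·4²=2400, difference 1.
(49+4√150)^2 = 4801 + 392√150
(49+4√150)^3 = 470449 + 38412√150

49 4
4801 392
470449 38412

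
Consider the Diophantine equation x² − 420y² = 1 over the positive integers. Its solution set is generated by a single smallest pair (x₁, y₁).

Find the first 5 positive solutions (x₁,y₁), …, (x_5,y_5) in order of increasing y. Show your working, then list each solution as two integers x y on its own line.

[20; 2,40] for √420; ℓ=2 ⇒ convergent index 1
k=0  a_k=20  p_k/q_k = 20/1
k=1  a_k=2  p_k/q_k = 41/2
fundamental: x₁=41, y₁=2  (since 1681 − 420·4 = 1)
(x_2, y_2) = (41·41 + 420·2·2, 41·2 + 2·41) = (3361, 164)
(x_3, y_3) = (41·3361 + 420·2·164, 41·164 + 2·3361) = (275561, 13446)
(x_4, y_4) = (41·275561 + 420·2·13446, 41·13446 + 2·275561) = (22592641, 1102408)
(x_5, y_5) = (41·22592641 + 420·2·1102408, 41·1102408 + 2·22592641) = (1852321001, 90384010)

41 2
3361 164
275561 13446
22592641 1102408
1852321001 90384010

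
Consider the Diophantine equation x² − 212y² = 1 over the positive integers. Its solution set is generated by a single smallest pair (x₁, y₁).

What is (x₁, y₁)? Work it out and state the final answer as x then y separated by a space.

66249 4550

√212 = [14; 1,1,3,1,1,…,1,1,28, …], period ℓ=14 (even) → k=13
a_0=14:  p_0=14·1+0=14,  q_0=14·0+1=1
a_1=1:  p_1=1·14+1=15,  q_1=1·1+0=1
a_2=1:  p_2=1·15+14=29,  q_2=1·1+1=2
…
a_7=6:  p_7=6·364+233=2417,  q_7=6·25+16=166
a_8=1:  p_8=1·2417+364=2781,  q_8=1·166+25=191
a_9=1:  p_9=1·2781+2417=5198,  q_9=1·191+166=357
a_10=1:  p_10=1·5198+2781=7979,  q_10=1·357+191=548
a_11=3:  p_11=3·7979+5198=29135,  q_11=3·548+357=2001
a_12=1:  p_12=1·29135+7979=37114,  q_12=1·2001+548=2549
a_13=1:  p_13=1·37114+29135=66249,  q_13=1·2549+2001=4550
fundamental: x₁=66249, y₁=4550  (since 4388930001 − 212·20702500 = 1)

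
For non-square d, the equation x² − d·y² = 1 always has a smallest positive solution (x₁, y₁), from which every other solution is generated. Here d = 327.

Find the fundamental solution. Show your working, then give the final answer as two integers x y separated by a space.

217 12

[18; 12,36] for √327; ℓ=2 ⇒ convergent index 1
step 0: (18, 1)  from 18·(1,0) + (0,1)
step 1: (217, 12)  from 12·(18,1) + (1,0)
→ (217, 12).  Check: 217²=47089, 327·12²=47088, difference 1.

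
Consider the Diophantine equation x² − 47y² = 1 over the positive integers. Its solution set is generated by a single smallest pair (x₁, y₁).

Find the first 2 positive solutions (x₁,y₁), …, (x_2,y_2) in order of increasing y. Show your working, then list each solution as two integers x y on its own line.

48 7
4607 672

d=47: √d = [6; 1,5,1,12] (ℓ=4, even), read p_3/q_3
k=0  a_k=6  p_k/q_k = 6/1
…
k=2  a_k=5  p_k/q_k = 41/6
k=3  a_k=1  p_k/q_k = 48/7
(x₁, y₁) = (48, 7);  48² − 47·7² = 1 ✓
(x_2, y_2) = (48·48 + 47·7·7, 48·7 + 7·48) = (4607, 672)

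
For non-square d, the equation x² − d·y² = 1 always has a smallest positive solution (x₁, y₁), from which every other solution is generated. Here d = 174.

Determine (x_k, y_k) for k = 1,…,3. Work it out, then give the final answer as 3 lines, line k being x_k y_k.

1451 110
4210801 319220
12219743051 926376330

√174 = [13; 5,4,5,26, …], period ℓ=4 (even) → k=3
i=0: a=13 ⇒ p=13, q=1
…
i=2: a=4 ⇒ p=277, q=21
i=3: a=5 ⇒ p=1451, q=110
→ (1451, 110).  Check: 1451²=2105401, 174·110²=2105400, difference 1.
(1451+110√174)^2 = 4210801 + 319220√174
(1451+110√174)^3 = 12219743051 + 926376330√174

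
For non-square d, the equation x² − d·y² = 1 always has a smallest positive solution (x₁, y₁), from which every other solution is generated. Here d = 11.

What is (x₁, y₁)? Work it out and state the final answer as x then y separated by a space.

10 3

d=11: √d = [3; 3,6] (ℓ=2, even), read p_1/q_1
k=0  a_k=3  p_k/q_k = 3/1
k=1  a_k=3  p_k/q_k = 10/3
(x₁, y₁) = (10, 3);  10² − 11·3² = 1 ✓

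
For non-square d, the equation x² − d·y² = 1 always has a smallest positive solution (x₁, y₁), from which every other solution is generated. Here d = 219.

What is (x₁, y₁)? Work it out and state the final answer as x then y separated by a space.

74 5

√219 = [14; 1,3,1,28, …], period ℓ=4 (even) → k=3
step 0: (14, 1)  from 14·(1,0) + (0,1)
…
step 2: (59, 4)  from 3·(15,1) + (14,1)
step 3: (74, 5)  from 1·(59,4) + (15,1)
fundamental: x₁=74, y₁=5  (since 5476 − 219·25 = 1)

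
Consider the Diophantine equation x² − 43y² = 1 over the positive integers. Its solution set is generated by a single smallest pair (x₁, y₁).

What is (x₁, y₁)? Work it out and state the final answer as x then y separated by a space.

3482 531

d=43: √d = [6; 1,1,3,1,5,1,3,1,1,12] (ℓ=10, even), read p_9/q_9
step 0: (6, 1)  from 6·(1,0) + (0,1)
step 1: (7, 1)  from 1·(6,1) + (1,0)
…
step 3: (46, 7)  from 3·(13,2) + (7,1)
…
step 6: (400, 61)  from 1·(341,52) + (59,9)
step 7: (1541, 235)  from 3·(400,61) + (341,52)
step 8: (1941, 296)  from 1·(1541,235) + (400,61)
step 9: (3482, 531)  from 1·(1941,296) + (1541,235)
fundamental: x₁=3482, y₁=531  (since 12124324 − 43·281961 = 1)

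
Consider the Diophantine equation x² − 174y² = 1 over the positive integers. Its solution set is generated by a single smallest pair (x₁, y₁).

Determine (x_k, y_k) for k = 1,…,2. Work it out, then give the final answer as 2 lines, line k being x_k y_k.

√174 → a₀=13, period (5,4,5,26); ℓ=4 even so k=3
k=0  a_k=13  p_k/q_k = 13/1
…
k=2  a_k=4  p_k/q_k = 277/21
k=3  a_k=5  p_k/q_k = 1451/110
(x₁, y₁) = (1451, 110);  1451² − 174·110² = 1 ✓
n=2: (1451,110)∘(1451,110) = (1451·1451+174·110·110, 1451·110+110·1451) = (4210801,319220)

1451 110
4210801 319220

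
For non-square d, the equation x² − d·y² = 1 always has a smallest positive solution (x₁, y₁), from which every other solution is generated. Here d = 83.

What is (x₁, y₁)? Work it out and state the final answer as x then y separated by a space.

82 9

d=83: √d = [9; 9,18] (ℓ=2, even), read p_1/q_1
step 0: (9, 1)  from 9·(1,0) + (0,1)
step 1: (82, 9)  from 9·(9,1) + (1,0)
(x₁, y₁) = (82, 9);  82² − 83·9² = 1 ✓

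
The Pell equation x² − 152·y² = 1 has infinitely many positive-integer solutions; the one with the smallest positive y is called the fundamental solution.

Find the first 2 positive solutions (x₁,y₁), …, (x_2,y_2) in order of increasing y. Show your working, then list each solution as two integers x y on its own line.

√152 = [12; 3,24, …], period ℓ=2 (even) → k=1
k=0  a_k=12  p_k/q_k = 12/1
k=1  a_k=3  p_k/q_k = 37/3
fundamental: x₁=37, y₁=3  (since 1369 − 152·9 = 1)
(37+3√152)^2 = 2737 + 222√152

37 3
2737 222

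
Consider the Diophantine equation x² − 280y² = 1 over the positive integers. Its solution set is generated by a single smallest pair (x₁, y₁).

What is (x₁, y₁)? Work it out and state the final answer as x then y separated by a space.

251 15

[16; 1,2,1,2,1,32] for √280; ℓ=6 ⇒ convergent index 5
k=0  a_k=16  p_k/q_k = 16/1
k=1  a_k=1  p_k/q_k = 17/1
…
k=3  a_k=1  p_k/q_k = 67/4
k=4  a_k=2  p_k/q_k = 184/11
k=5  a_k=1  p_k/q_k = 251/15
→ (251, 15).  Check: 251²=63001, 280·15²=63000, difference 1.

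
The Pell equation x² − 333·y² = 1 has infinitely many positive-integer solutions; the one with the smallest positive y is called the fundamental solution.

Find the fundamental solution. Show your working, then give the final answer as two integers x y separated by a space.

d=333: √d = [18; 4,36] (ℓ=2, even), read p_1/q_1
i=0: a=18 ⇒ p=18, q=1
i=1: a=4 ⇒ p=73, q=4
fundamental: x₁=73, y₁=4  (since 5329 − 333·16 = 1)

73 4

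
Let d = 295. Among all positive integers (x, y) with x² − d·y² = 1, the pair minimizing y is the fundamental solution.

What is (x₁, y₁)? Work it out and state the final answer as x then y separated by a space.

2024999 117900

√295 = [17; 5,1,2,3,2,6,2,3,2,1,5,34, …], period ℓ=12 (even) → k=11
a_0=17:  p_0=17·1+0=17,  q_0=17·0+1=1
a_1=5:  p_1=5·17+1=86,  q_1=5·1+0=5
a_2=1:  p_2=1·86+17=103,  q_2=1·5+1=6
a_3=2:  p_3=2·103+86=292,  q_3=2·6+5=17
a_4=3:  p_4=3·292+103=979,  q_4=3·17+6=57
…
a_10=1:  p_10=1·247414+108103=355517,  q_10=1·14405+6294=20699
a_11=5:  p_11=5·355517+247414=2024999,  q_11=5·20699+14405=117900
fundamental: x₁=2024999, y₁=117900  (since 4100620950001 − 295·13900410000 = 1)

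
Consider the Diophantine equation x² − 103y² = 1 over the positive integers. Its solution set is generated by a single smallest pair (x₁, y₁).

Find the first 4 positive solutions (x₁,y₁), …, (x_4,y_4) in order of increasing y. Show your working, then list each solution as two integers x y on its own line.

227528 22419
103537981567 10201900464
47115579739725224 4642436017523565
21440227253936863550977 2112568364380001494176

√103 → a₀=10, period (6,1,2,1,1,9,1,1,2,1,6,20); ℓ=12 even so k=11
a_0=10:  p_0=10·1+0=10,  q_0=10·0+1=1
a_1=6:  p_1=6·10+1=61,  q_1=6·1+0=6
a_2=1:  p_2=1·61+10=71,  q_2=1·6+1=7
…
a_4=1:  p_4=1·203+71=274,  q_4=1·20+7=27
a_5=1:  p_5=1·274+203=477,  q_5=1·27+20=47
…
a_10=1:  p_10=1·24266+9611=33877,  q_10=1·2391+947=3338
a_11=6:  p_11=6·33877+24266=227528,  q_11=6·3338+2391=22419
→ (227528, 22419).  Check: 227528²=51768990784, 103·22419²=51768990783, difference 1.
k=2:  x_2 = 227528·227528+103·22419·22419 = 103537981567,  y_2 = 227528·22419+22419·227528 = 10201900464
k=3:  x_3 = 227528·103537981567+103·22419·10201900464 = 47115579739725224,  y_3 = 227528·10201900464+22419·103537981567 = 4642436017523565
k=4:  x_4 = 227528·47115579739725224+103·22419·4642436017523565 = 21440227253936863550977,  y_4 = 227528·4642436017523565+22419·47115579739725224 = 2112568364380001494176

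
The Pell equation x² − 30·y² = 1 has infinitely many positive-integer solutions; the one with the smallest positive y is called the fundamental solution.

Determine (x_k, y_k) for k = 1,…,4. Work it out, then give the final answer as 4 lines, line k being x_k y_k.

√30 → a₀=5, period (2,10); ℓ=2 even so k=1
step 0: (5, 1)  from 5·(1,0) + (0,1)
step 1: (11, 2)  from 2·(5,1) + (1,0)
→ (11, 2).  Check: 11²=121, 30·2²=120, difference 1.
n=2: (11,2)∘(11,2) = (11·11+30·2·2, 11·2+2·11) = (241,44)
n=3: (241,44)∘(11,2) = (11·241+30·2·44, 11·44+2·241) = (5291,966)
n=4: (5291,966)∘(11,2) = (11·5291+30·2·966, 11·966+2·5291) = (116161,21208)

11 2
241 44
5291 966
116161 21208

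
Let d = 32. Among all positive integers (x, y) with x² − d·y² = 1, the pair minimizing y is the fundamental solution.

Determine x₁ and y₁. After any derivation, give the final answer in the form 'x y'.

d=32: √d = [5; 1,1,1,10] (ℓ=4, even), read p_3/q_3
i=0: a=5 ⇒ p=5, q=1
i=1: a=1 ⇒ p=6, q=1
i=2: a=1 ⇒ p=11, q=2
i=3: a=1 ⇒ p=17, q=3
(x₁, y₁) = (17, 3);  17² − 32·3² = 1 ✓

17 3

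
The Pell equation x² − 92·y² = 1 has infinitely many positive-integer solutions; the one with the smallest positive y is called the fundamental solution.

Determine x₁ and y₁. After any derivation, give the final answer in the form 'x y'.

1151 120

[9; 1,1,2,4,2,1,1,18] for √92; ℓ=8 ⇒ convergent index 7
k=0  a_k=9  p_k/q_k = 9/1
…
k=3  a_k=2  p_k/q_k = 48/5
…
k=6  a_k=1  p_k/q_k = 681/71
k=7  a_k=1  p_k/q_k = 1151/120
(x₁, y₁) = (1151, 120);  1151² − 92·120² = 1 ✓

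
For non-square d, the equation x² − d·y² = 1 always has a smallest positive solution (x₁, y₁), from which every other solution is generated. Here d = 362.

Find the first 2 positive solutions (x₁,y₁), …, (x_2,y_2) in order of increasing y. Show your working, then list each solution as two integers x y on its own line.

723 38
1045457 54948

√362 = [19; 38, …], period ℓ=1 (odd) → k=1
i=0: a=19 ⇒ p=19, q=1
i=1: a=38 ⇒ p=723, q=38
fundamental: x₁=723, y₁=38  (since 522729 − 362·1444 = 1)
(x_2, y_2) = (723·723 + 362·38·38, 723·38 + 38·723) = (1045457, 54948)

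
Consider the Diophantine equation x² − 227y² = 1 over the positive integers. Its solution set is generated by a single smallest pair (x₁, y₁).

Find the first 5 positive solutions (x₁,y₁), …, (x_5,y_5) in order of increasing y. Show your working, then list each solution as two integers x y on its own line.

226 15
102151 6780
46172026 3064545
20869653601 1385167560
9433037255626 626092672575

√227 = [15; 15,30, …], period ℓ=2 (even) → k=1
a_0=15:  p_0=15·1+0=15,  q_0=15·0+1=1
a_1=15:  p_1=15·15+1=226,  q_1=15·1+0=15
(x₁, y₁) = (226, 15);  226² − 227·15² = 1 ✓
n=2: (226,15)∘(226,15) = (226·226+227·15·15, 226·15+15·226) = (102151,6780)
n=3: (102151,6780)∘(226,15) = (226·102151+227·15·6780, 226·6780+15·102151) = (46172026,3064545)
n=4: (46172026,3064545)∘(226,15) = (226·46172026+227·15·3064545, 226·3064545+15·46172026) = (20869653601,1385167560)
n=5: (20869653601,1385167560)∘(226,15) = (226·20869653601+227·15·1385167560, 226·1385167560+15·20869653601) = (9433037255626,626092672575)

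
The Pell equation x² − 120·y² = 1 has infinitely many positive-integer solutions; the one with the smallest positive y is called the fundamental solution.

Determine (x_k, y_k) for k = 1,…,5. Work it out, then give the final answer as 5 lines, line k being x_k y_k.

11 1
241 22
5291 483
116161 10604
2550251 232805

d=120: √d = [10; 1,20] (ℓ=2, even), read p_1/q_1
step 0: (10, 1)  from 10·(1,0) + (0,1)
step 1: (11, 1)  from 1·(10,1) + (1,0)
(x₁, y₁) = (11, 1);  11² − 120·1² = 1 ✓
k=2:  x_2 = 11·11+120·1·1 = 241,  y_2 = 11·1+1·11 = 22
k=3:  x_3 = 11·241+120·1·22 = 5291,  y_3 = 11·22+1·241 = 483
k=4:  x_4 = 11·5291+120·1·483 = 116161,  y_4 = 11·483+1·5291 = 10604
k=5:  x_5 = 11·116161+120·1·10604 = 2550251,  y_5 = 11·10604+1·116161 = 232805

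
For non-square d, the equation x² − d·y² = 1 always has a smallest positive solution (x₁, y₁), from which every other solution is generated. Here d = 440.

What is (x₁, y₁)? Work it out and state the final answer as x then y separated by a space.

√440 → a₀=20, period (1,40); ℓ=2 even so k=1
a_0=20:  p_0=20·1+0=20,  q_0=20·0+1=1
a_1=1:  p_1=1·20+1=21,  q_1=1·1+0=1
(x₁, y₁) = (21, 1);  21² − 440·1² = 1 ✓

21 1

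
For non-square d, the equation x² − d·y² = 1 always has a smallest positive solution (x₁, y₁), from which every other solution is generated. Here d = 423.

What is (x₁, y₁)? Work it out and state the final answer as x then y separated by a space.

4607 224

d=423: √d = [20; 1,1,3,4,3,1,1,40] (ℓ=8, even), read p_7/q_7
step 0: (20, 1)  from 20·(1,0) + (0,1)
…
step 3: (144, 7)  from 3·(41,2) + (21,1)
step 4: (617, 30)  from 4·(144,7) + (41,2)
…
step 6: (2612, 127)  from 1·(1995,97) + (617,30)
step 7: (4607, 224)  from 1·(2612,127) + (1995,97)
(x₁, y₁) = (4607, 224);  4607² − 423·224² = 1 ✓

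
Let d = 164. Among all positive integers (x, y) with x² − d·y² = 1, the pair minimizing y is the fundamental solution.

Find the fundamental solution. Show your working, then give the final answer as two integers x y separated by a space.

2049 160

√164 → a₀=12, period (1,4,6,4,1,24); ℓ=6 even so k=5
a_0=12:  p_0=12·1+0=12,  q_0=12·0+1=1
a_1=1:  p_1=1·12+1=13,  q_1=1·1+0=1
…
a_3=6:  p_3=6·64+13=397,  q_3=6·5+1=31
a_4=4:  p_4=4·397+64=1652,  q_4=4·31+5=129
a_5=1:  p_5=1·1652+397=2049,  q_5=1·129+31=160
(x₁, y₁) = (2049, 160);  2049² − 164·160² = 1 ✓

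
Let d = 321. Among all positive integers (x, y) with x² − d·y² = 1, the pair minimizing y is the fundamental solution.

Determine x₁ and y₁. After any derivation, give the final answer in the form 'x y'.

215 12

√321 → a₀=17, period (1,10,1,34); ℓ=4 even so k=3
step 0: (17, 1)  from 17·(1,0) + (0,1)
…
step 2: (197, 11)  from 10·(18,1) + (17,1)
step 3: (215, 12)  from 1·(197,11) + (18,1)
→ (215, 12).  Check: 215²=46225, 321·12²=46224, difference 1.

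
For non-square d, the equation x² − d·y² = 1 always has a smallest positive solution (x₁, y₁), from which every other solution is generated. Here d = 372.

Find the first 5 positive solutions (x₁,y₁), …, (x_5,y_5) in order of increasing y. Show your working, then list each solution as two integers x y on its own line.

12151 630
295293601 15310260
7176225079351 372069937890
174396621583094401 9042043615292520
4238186690536135053751 219739743566768883150

d=372: √d = [19; 3,2,12,2,3,38] (ℓ=6, even), read p_5/q_5
k=0  a_k=19  p_k/q_k = 19/1
…
k=2  a_k=2  p_k/q_k = 135/7
k=3  a_k=12  p_k/q_k = 1678/87
k=4  a_k=2  p_k/q_k = 3491/181
k=5  a_k=3  p_k/q_k = 12151/630
→ (12151, 630).  Check: 12151²=147646801, 372·630²=147646800, difference 1.
(x_2, y_2) = (12151·12151 + 372·630·630, 12151·630 + 630·12151) = (295293601, 15310260)
(x_3, y_3) = (12151·295293601 + 372·630·15310260, 12151·15310260 + 630·295293601) = (7176225079351, 372069937890)
(x_4, y_4) = (12151·7176225079351 + 372·630·372069937890, 12151·372069937890 + 630·7176225079351) = (174396621583094401, 9042043615292520)
(x_5, y_5) = (12151·174396621583094401 + 372·630·9042043615292520, 12151·9042043615292520 + 630·174396621583094401) = (4238186690536135053751, 219739743566768883150)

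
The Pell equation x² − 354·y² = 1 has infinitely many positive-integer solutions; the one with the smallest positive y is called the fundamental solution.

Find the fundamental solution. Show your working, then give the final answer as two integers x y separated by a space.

258065 13716

√354 = [18; 1,4,2,2,18,2,2,4,1,36, …], period ℓ=10 (even) → k=9
step 0: (18, 1)  from 18·(1,0) + (0,1)
step 1: (19, 1)  from 1·(18,1) + (1,0)
step 2: (94, 5)  from 4·(19,1) + (18,1)
step 3: (207, 11)  from 2·(94,5) + (19,1)
step 4: (508, 27)  from 2·(207,11) + (94,5)
step 5: (9351, 497)  from 18·(508,27) + (207,11)
step 6: (19210, 1021)  from 2·(9351,497) + (508,27)
step 7: (47771, 2539)  from 2·(19210,1021) + (9351,497)
step 8: (210294, 11177)  from 4·(47771,2539) + (19210,1021)
step 9: (258065, 13716)  from 1·(210294,11177) + (47771,2539)
(x₁, y₁) = (258065, 13716);  258065² − 354·13716² = 1 ✓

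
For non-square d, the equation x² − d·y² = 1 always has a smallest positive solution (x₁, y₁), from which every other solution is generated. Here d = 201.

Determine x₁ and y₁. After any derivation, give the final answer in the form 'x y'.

√201 = [14; 5,1,1,1,2,…,1,5,28, …], period ℓ=14 (even) → k=13
step 0: (14, 1)  from 14·(1,0) + (0,1)
…
step 3: (156, 11)  from 1·(85,6) + (71,5)
step 4: (241, 17)  from 1·(156,11) + (85,6)
step 5: (638, 45)  from 2·(241,17) + (156,11)
step 6: (879, 62)  from 1·(638,45) + (241,17)
…
step 9: (24768, 1747)  from 2·(8549,603) + (7670,541)
step 10: (33317, 2350)  from 1·(24768,1747) + (8549,603)
…
step 12: (91402, 6447)  from 1·(58085,4097) + (33317,2350)
step 13: (515095, 36332)  from 5·(91402,6447) + (58085,4097)
fundamental: x₁=515095, y₁=36332  (since 265322859025 − 201·1320014224 = 1)

515095 36332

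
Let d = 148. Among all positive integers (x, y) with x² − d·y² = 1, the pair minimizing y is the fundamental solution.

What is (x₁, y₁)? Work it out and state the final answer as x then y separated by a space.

73 6

d=148: √d = [12; 6,24] (ℓ=2, even), read p_1/q_1
i=0: a=12 ⇒ p=12, q=1
i=1: a=6 ⇒ p=73, q=6
fundamental: x₁=73, y₁=6  (since 5329 − 148·36 = 1)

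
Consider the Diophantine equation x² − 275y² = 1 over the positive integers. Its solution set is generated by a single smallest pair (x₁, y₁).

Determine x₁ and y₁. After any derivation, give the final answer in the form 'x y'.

199 12

[16; 1,1,2,1,1,32] for √275; ℓ=6 ⇒ convergent index 5
k=0  a_k=16  p_k/q_k = 16/1
k=1  a_k=1  p_k/q_k = 17/1
k=2  a_k=1  p_k/q_k = 33/2
…
k=4  a_k=1  p_k/q_k = 116/7
k=5  a_k=1  p_k/q_k = 199/12
(x₁, y₁) = (199, 12);  199² − 275·12² = 1 ✓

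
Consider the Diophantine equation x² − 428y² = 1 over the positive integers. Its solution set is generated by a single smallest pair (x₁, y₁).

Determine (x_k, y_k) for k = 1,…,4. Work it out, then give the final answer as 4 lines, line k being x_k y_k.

1850887 89466
6851565373537 331182912684
25362946559057703751 1225964295417811950
93887896135702420679780737 4538242753705644230486616

[20; 1,2,4,1,5,10,5,1,4,2,1,40] for √428; ℓ=12 ⇒ convergent index 11
i=0: a=20 ⇒ p=20, q=1
i=1: a=1 ⇒ p=21, q=1
…
i=9: a=4 ⇒ p=577179, q=27899
i=10: a=2 ⇒ p=1273708, q=61567
i=11: a=1 ⇒ p=1850887, q=89466
→ (1850887, 89466).  Check: 1850887²=3425782686769, 428·89466²=3425782686768, difference 1.
k=2:  x_2 = 1850887·1850887+428·89466·89466 = 6851565373537,  y_2 = 1850887·89466+89466·1850887 = 331182912684
k=3:  x_3 = 1850887·6851565373537+428·89466·331182912684 = 25362946559057703751,  y_3 = 1850887·331182912684+89466·6851565373537 = 1225964295417811950
k=4:  x_4 = 1850887·25362946559057703751+428·89466·1225964295417811950 = 93887896135702420679780737,  y_4 = 1850887·1225964295417811950+89466·25362946559057703751 = 4538242753705644230486616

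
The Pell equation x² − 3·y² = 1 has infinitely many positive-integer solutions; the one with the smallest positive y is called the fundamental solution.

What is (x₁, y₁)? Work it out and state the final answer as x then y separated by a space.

d=3: √d = [1; 1,2] (ℓ=2, even), read p_1/q_1
a_0=1:  p_0=1·1+0=1,  q_0=1·0+1=1
a_1=1:  p_1=1·1+1=2,  q_1=1·1+0=1
(x₁, y₁) = (2, 1);  2² − 3·1² = 1 ✓

2 1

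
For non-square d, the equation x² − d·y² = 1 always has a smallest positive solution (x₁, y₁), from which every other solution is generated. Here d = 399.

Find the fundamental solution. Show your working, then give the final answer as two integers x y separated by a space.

20 1

√399 = [19; 1,38, …], period ℓ=2 (even) → k=1
k=0  a_k=19  p_k/q_k = 19/1
k=1  a_k=1  p_k/q_k = 20/1
fundamental: x₁=20, y₁=1  (since 400 − 399·1 = 1)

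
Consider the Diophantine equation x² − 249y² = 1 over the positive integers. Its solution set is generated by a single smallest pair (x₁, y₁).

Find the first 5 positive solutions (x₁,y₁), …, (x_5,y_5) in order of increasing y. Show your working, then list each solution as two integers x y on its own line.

8553815 542076
146335502108449 9273635639880
2503453625935556812055 158649927281879742324
42828158354663763449114371201 2714124255465295062538692240
732688286712993936041346554632551575 46432233536525587120811525646048876

d=249: √d = [15; 1,3,1,1,5,…,3,1,30] (ℓ=16, even), read p_15/q_15
step 0: (15, 1)  from 15·(1,0) + (0,1)
…
step 2: (63, 4)  from 3·(16,1) + (15,1)
step 3: (79, 5)  from 1·(63,4) + (16,1)
…
step 5: (789, 50)  from 5·(142,9) + (79,5)
step 6: (931, 59)  from 1·(789,50) + (142,9)
step 7: (3582, 227)  from 3·(931,59) + (789,50)
step 8: (36751, 2329)  from 10·(3582,227) + (931,59)
step 9: (113835, 7214)  from 3·(36751,2329) + (3582,227)
…
step 11: (866765, 54929)  from 5·(150586,9543) + (113835,7214)
step 12: (1017351, 64472)  from 1·(866765,54929) + (150586,9543)
step 13: (1884116, 119401)  from 1·(1017351,64472) + (866765,54929)
step 14: (6669699, 422675)  from 3·(1884116,119401) + (1017351,64472)
step 15: (8553815, 542076)  from 1·(6669699,422675) + (1884116,119401)
→ (8553815, 542076).  Check: 8553815²=73167751054225, 249·542076²=73167751054224, difference 1.
k=2:  x_2 = 8553815·8553815+249·542076·542076 = 146335502108449,  y_2 = 8553815·542076+542076·8553815 = 9273635639880
k=3:  x_3 = 8553815·146335502108449+249·542076·9273635639880 = 2503453625935556812055,  y_3 = 8553815·9273635639880+542076·146335502108449 = 158649927281879742324
k=4:  x_4 = 8553815·2503453625935556812055+249·542076·158649927281879742324 = 42828158354663763449114371201,  y_4 = 8553815·158649927281879742324+542076·2503453625935556812055 = 2714124255465295062538692240
k=5:  x_5 = 8553815·42828158354663763449114371201+249·542076·2714124255465295062538692240 = 732688286712993936041346554632551575,  y_5 = 8553815·2714124255465295062538692240+542076·42828158354663763449114371201 = 46432233536525587120811525646048876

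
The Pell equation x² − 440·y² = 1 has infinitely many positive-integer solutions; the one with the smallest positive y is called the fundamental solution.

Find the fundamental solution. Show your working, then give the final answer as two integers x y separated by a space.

√440 = [20; 1,40, …], period ℓ=2 (even) → k=1
a_0=20:  p_0=20·1+0=20,  q_0=20·0+1=1
a_1=1:  p_1=1·20+1=21,  q_1=1·1+0=1
(x₁, y₁) = (21, 1);  21² − 440·1² = 1 ✓

21 1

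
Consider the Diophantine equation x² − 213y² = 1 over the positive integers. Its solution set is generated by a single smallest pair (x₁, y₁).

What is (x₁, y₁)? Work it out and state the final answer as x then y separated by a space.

194399 13320

[14; 1,1,2,6,1,8,1,6,2,1,1,28] for √213; ℓ=12 ⇒ convergent index 11
a_0=14:  p_0=14·1+0=14,  q_0=14·0+1=1
…
a_2=1:  p_2=1·15+14=29,  q_2=1·1+1=2
…
a_6=8:  p_6=8·540+467=4787,  q_6=8·37+32=328
a_7=1:  p_7=1·4787+540=5327,  q_7=1·328+37=365
a_8=6:  p_8=6·5327+4787=36749,  q_8=6·365+328=2518
a_9=2:  p_9=2·36749+5327=78825,  q_9=2·2518+365=5401
a_10=1:  p_10=1·78825+36749=115574,  q_10=1·5401+2518=7919
a_11=1:  p_11=1·115574+78825=194399,  q_11=1·7919+5401=13320
(x₁, y₁) = (194399, 13320);  194399² − 213·13320² = 1 ✓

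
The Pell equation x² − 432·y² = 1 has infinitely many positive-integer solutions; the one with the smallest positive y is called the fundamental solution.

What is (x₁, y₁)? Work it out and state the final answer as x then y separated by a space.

1351 65

√432 = [20; 1,3,1,1,1,3,1,40, …], period ℓ=8 (even) → k=7
a_0=20:  p_0=20·1+0=20,  q_0=20·0+1=1
a_1=1:  p_1=1·20+1=21,  q_1=1·1+0=1
a_2=3:  p_2=3·21+20=83,  q_2=3·1+1=4
…
a_4=1:  p_4=1·104+83=187,  q_4=1·5+4=9
a_5=1:  p_5=1·187+104=291,  q_5=1·9+5=14
a_6=3:  p_6=3·291+187=1060,  q_6=3·14+9=51
a_7=1:  p_7=1·1060+291=1351,  q_7=1·51+14=65
(x₁, y₁) = (1351, 65);  1351² − 432·65² = 1 ✓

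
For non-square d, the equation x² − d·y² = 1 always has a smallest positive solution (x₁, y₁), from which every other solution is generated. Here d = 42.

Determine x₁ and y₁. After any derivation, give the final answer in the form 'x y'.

[6; 2,12] for √42; ℓ=2 ⇒ convergent index 1
a_0=6:  p_0=6·1+0=6,  q_0=6·0+1=1
a_1=2:  p_1=2·6+1=13,  q_1=2·1+0=2
fundamental: x₁=13, y₁=2  (since 169 − 42·4 = 1)

13 2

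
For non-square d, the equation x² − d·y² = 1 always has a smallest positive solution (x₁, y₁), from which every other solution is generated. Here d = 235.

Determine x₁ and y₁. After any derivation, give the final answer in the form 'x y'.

46 3

√235 = [15; 3,30, …], period ℓ=2 (even) → k=1
a_0=15:  p_0=15·1+0=15,  q_0=15·0+1=1
a_1=3:  p_1=3·15+1=46,  q_1=3·1+0=3
→ (46, 3).  Check: 46²=2116, 235·3²=2115, difference 1.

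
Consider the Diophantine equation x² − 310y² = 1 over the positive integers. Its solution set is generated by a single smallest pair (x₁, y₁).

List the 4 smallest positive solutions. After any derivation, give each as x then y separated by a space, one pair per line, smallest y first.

d=310: √d = [17; 1,1,1,1,5,…,1,1,34] (ℓ=16, even), read p_15/q_15
i=0: a=17 ⇒ p=17, q=1
i=1: a=1 ⇒ p=18, q=1
i=2: a=1 ⇒ p=35, q=2
i=3: a=1 ⇒ p=53, q=3
…
i=5: a=5 ⇒ p=493, q=28
i=6: a=3 ⇒ p=1567, q=89
i=7: a=1 ⇒ p=2060, q=117
…
i=9: a=1 ⇒ p=7747, q=440
…
i=11: a=5 ⇒ p=152387, q=8655
…
i=13: a=1 ⇒ p=333702, q=18953
i=14: a=1 ⇒ p=515017, q=29251
i=15: a=1 ⇒ p=848719, q=48204
fundamental: x₁=848719, y₁=48204  (since 720323940961 − 310·2323625616 = 1)
(x_2, y_2) = (848719·848719 + 310·48204·48204, 848719·48204 + 48204·848719) = (1440647881921, 81823301352)
(x_3, y_3) = (848719·1440647881921 + 310·48204·81823301352, 848719·81823301352 + 48204·1440647881921) = (2445410459391369679, 138889981000287972)
(x_4, y_4) = (848719·2445410459391369679 + 310·48204·138889981000287972, 848719·138889981000287972 + 48204·2445410459391369679) = (4150932639366927117300481, 235757131569084991314384)

848719 48204
1440647881921 81823301352
2445410459391369679 138889981000287972
4150932639366927117300481 235757131569084991314384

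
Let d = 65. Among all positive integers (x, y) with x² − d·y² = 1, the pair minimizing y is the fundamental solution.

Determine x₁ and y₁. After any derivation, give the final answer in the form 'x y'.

129 16

√65 = [8; 16, …], period ℓ=1 (odd) → k=1
k=0  a_k=8  p_k/q_k = 8/1
k=1  a_k=16  p_k/q_k = 129/16
→ (129, 16).  Check: 129²=16641, 65·16²=16640, difference 1.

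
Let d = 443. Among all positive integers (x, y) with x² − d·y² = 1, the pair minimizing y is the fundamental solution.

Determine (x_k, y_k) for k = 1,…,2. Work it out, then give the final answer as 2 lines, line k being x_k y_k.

[21; 21,42] for √443; ℓ=2 ⇒ convergent index 1
k=0  a_k=21  p_k/q_k = 21/1
k=1  a_k=21  p_k/q_k = 442/21
(x₁, y₁) = (442, 21);  442² − 443·21² = 1 ✓
n=2: (442,21)∘(442,21) = (442·442+443·21·21, 442·21+21·442) = (390727,18564)

442 21
390727 18564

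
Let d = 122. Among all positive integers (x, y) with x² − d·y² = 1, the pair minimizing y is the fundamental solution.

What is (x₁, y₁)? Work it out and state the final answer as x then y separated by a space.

243 22

√122 = [11; 22, …], period ℓ=1 (odd) → k=1
k=0  a_k=11  p_k/q_k = 11/1
k=1  a_k=22  p_k/q_k = 243/22
fundamental: x₁=243, y₁=22  (since 59049 − 122·484 = 1)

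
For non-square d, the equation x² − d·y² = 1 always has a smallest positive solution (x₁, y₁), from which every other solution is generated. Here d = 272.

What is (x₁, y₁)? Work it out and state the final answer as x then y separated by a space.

33 2

[16; 2,32] for √272; ℓ=2 ⇒ convergent index 1
k=0  a_k=16  p_k/q_k = 16/1
k=1  a_k=2  p_k/q_k = 33/2
fundamental: x₁=33, y₁=2  (since 1089 − 272·4 = 1)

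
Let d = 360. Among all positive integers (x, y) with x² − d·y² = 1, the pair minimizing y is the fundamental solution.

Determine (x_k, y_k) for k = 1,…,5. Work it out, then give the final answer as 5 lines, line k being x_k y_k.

19 1
721 38
27379 1443
1039681 54796
39480499 2080805

√360 → a₀=18, period (1,36); ℓ=2 even so k=1
step 0: (18, 1)  from 18·(1,0) + (0,1)
step 1: (19, 1)  from 1·(18,1) + (1,0)
(x₁, y₁) = (19, 1);  19² − 360·1² = 1 ✓
n=2: (19,1)∘(19,1) = (19·19+360·1·1, 19·1+1·19) = (721,38)
n=3: (721,38)∘(19,1) = (19·721+360·1·38, 19·38+1·721) = (27379,1443)
n=4: (27379,1443)∘(19,1) = (19·27379+360·1·1443, 19·1443+1·27379) = (1039681,54796)
n=5: (1039681,54796)∘(19,1) = (19·1039681+360·1·54796, 19·54796+1·1039681) = (39480499,2080805)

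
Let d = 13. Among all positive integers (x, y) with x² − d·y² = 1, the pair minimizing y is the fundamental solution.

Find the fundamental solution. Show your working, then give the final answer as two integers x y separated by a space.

649 180

√13 = [3; 1,1,1,1,6, …], period ℓ=5 (odd) → k=9
step 0: (3, 1)  from 3·(1,0) + (0,1)
step 1: (4, 1)  from 1·(3,1) + (1,0)
step 2: (7, 2)  from 1·(4,1) + (3,1)
…
step 5: (119, 33)  from 6·(18,5) + (11,3)
…
step 7: (256, 71)  from 1·(137,38) + (119,33)
step 8: (393, 109)  from 1·(256,71) + (137,38)
step 9: (649, 180)  from 1·(393,109) + (256,71)
fundamental: x₁=649, y₁=180  (since 421201 − 13·32400 = 1)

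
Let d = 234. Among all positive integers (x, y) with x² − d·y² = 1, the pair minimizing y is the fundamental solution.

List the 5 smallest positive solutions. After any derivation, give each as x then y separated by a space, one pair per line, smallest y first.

5201 340
54100801 3536680
562756526801 36788545020
5853793337683201 382674441761360
60891157735824130001 3980579506413121700

[15; 3,2,1,2,1,2,3,30] for √234; ℓ=8 ⇒ convergent index 7
i=0: a=15 ⇒ p=15, q=1
i=1: a=3 ⇒ p=46, q=3
…
i=3: a=1 ⇒ p=153, q=10
i=4: a=2 ⇒ p=413, q=27
…
i=6: a=2 ⇒ p=1545, q=101
i=7: a=3 ⇒ p=5201, q=340
fundamental: x₁=5201, y₁=340  (since 27050401 − 234·115600 = 1)
(x_2, y_2) = (5201·5201 + 234·340·340, 5201·340 + 340·5201) = (54100801, 3536680)
(x_3, y_3) = (5201·54100801 + 234·340·3536680, 5201·3536680 + 340·54100801) = (562756526801, 36788545020)
(x_4, y_4) = (5201·562756526801 + 234·340·36788545020, 5201·36788545020 + 340·562756526801) = (5853793337683201, 382674441761360)
(x_5, y_5) = (5201·5853793337683201 + 234·340·382674441761360, 5201·382674441761360 + 340·5853793337683201) = (60891157735824130001, 3980579506413121700)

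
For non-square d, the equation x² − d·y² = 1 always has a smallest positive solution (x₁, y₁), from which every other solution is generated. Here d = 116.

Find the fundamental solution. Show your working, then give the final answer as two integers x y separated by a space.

9801 910

√116 = [10; 1,3,2,1,4,1,2,3,1,20, …], period ℓ=10 (even) → k=9
step 0: (10, 1)  from 10·(1,0) + (0,1)
…
step 6: (797, 74)  from 1·(657,61) + (140,13)
…
step 8: (7550, 701)  from 3·(2251,209) + (797,74)
step 9: (9801, 910)  from 1·(7550,701) + (2251,209)
fundamental: x₁=9801, y₁=910  (since 96059601 − 116·828100 = 1)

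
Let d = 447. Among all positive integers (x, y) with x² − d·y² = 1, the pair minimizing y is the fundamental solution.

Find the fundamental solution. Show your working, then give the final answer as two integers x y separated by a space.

148 7

d=447: √d = [21; 7,42] (ℓ=2, even), read p_1/q_1
k=0  a_k=21  p_k/q_k = 21/1
k=1  a_k=7  p_k/q_k = 148/7
fundamental: x₁=148, y₁=7  (since 21904 − 447·49 = 1)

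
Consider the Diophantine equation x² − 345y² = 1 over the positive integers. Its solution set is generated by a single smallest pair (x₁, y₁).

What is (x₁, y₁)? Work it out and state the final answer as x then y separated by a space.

√345 → a₀=18, period (1,1,2,1,6,1,2,1,1,36); ℓ=10 even so k=9
i=0: a=18 ⇒ p=18, q=1
i=1: a=1 ⇒ p=19, q=1
i=2: a=1 ⇒ p=37, q=2
…
i=4: a=1 ⇒ p=130, q=7
i=5: a=6 ⇒ p=873, q=47
i=6: a=1 ⇒ p=1003, q=54
i=7: a=2 ⇒ p=2879, q=155
i=8: a=1 ⇒ p=3882, q=209
i=9: a=1 ⇒ p=6761, q=364
(x₁, y₁) = (6761, 364);  6761² − 345·364² = 1 ✓

6761 364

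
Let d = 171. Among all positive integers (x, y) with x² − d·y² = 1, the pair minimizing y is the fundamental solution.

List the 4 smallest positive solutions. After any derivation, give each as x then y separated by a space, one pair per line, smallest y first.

170 13
57799 4420
19651490 1502787
6681448801 510943160

d=171: √d = [13; 13,26] (ℓ=2, even), read p_1/q_1
step 0: (13, 1)  from 13·(1,0) + (0,1)
step 1: (170, 13)  from 13·(13,1) + (1,0)
(x₁, y₁) = (170, 13);  170² − 171·13² = 1 ✓
k=2:  x_2 = 170·170+171·13·13 = 57799,  y_2 = 170·13+13·170 = 4420
k=3:  x_3 = 170·57799+171·13·4420 = 19651490,  y_3 = 170·4420+13·57799 = 1502787
k=4:  x_4 = 170·19651490+171·13·1502787 = 6681448801,  y_4 = 170·1502787+13·19651490 = 510943160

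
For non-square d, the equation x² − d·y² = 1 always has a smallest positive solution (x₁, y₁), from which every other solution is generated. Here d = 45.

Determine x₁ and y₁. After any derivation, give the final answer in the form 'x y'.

√45 = [6; 1,2,2,2,1,12, …], period ℓ=6 (even) → k=5
k=0  a_k=6  p_k/q_k = 6/1
k=1  a_k=1  p_k/q_k = 7/1
…
k=3  a_k=2  p_k/q_k = 47/7
k=4  a_k=2  p_k/q_k = 114/17
k=5  a_k=1  p_k/q_k = 161/24
fundamental: x₁=161, y₁=24  (since 25921 − 45·576 = 1)

161 24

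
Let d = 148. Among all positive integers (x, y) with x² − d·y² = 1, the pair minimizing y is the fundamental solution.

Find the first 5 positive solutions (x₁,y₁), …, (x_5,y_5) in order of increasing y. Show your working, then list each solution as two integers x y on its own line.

73 6
10657 876
1555849 127890
227143297 18671064
33161365513 2725847454

d=148: √d = [12; 6,24] (ℓ=2, even), read p_1/q_1
a_0=12:  p_0=12·1+0=12,  q_0=12·0+1=1
a_1=6:  p_1=6·12+1=73,  q_1=6·1+0=6
fundamental: x₁=73, y₁=6  (since 5329 − 148·36 = 1)
n=2: (73,6)∘(73,6) = (73·73+148·6·6, 73·6+6·73) = (10657,876)
n=3: (10657,876)∘(73,6) = (73·10657+148·6·876, 73·876+6·10657) = (1555849,127890)
n=4: (1555849,127890)∘(73,6) = (73·1555849+148·6·127890, 73·127890+6·1555849) = (227143297,18671064)
n=5: (227143297,18671064)∘(73,6) = (73·227143297+148·6·18671064, 73·18671064+6·227143297) = (33161365513,2725847454)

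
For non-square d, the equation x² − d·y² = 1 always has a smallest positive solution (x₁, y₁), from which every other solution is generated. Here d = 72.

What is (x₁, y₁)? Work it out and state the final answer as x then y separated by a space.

[8; 2,16] for √72; ℓ=2 ⇒ convergent index 1
a_0=8:  p_0=8·1+0=8,  q_0=8·0+1=1
a_1=2:  p_1=2·8+1=17,  q_1=2·1+0=2
→ (17, 2).  Check: 17²=289, 72·2²=288, difference 1.

17 2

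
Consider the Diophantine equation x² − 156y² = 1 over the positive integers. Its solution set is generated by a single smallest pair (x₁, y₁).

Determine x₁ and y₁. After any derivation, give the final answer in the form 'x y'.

25 2

[12; 2,24] for √156; ℓ=2 ⇒ convergent index 1
step 0: (12, 1)  from 12·(1,0) + (0,1)
step 1: (25, 2)  from 2·(12,1) + (1,0)
fundamental: x₁=25, y₁=2  (since 625 − 156·4 = 1)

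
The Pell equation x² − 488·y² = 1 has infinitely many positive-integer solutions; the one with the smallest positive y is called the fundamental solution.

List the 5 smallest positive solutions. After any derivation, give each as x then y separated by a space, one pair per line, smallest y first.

d=488: √d = [22; 11,44] (ℓ=2, even), read p_1/q_1
step 0: (22, 1)  from 22·(1,0) + (0,1)
step 1: (243, 11)  from 11·(22,1) + (1,0)
→ (243, 11).  Check: 243²=59049, 488·11²=59048, difference 1.
n=2: (243,11)∘(243,11) = (243·243+488·11·11, 243·11+11·243) = (118097,5346)
n=3: (118097,5346)∘(243,11) = (243·118097+488·11·5346, 243·5346+11·118097) = (57394899,2598145)
n=4: (57394899,2598145)∘(243,11) = (243·57394899+488·11·2598145, 243·2598145+11·57394899) = (27893802817,1262693124)
n=5: (27893802817,1262693124)∘(243,11) = (243·27893802817+488·11·1262693124, 243·1262693124+11·27893802817) = (13556330774163,613666260119)

243 11
118097 5346
57394899 2598145
27893802817 1262693124
13556330774163 613666260119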